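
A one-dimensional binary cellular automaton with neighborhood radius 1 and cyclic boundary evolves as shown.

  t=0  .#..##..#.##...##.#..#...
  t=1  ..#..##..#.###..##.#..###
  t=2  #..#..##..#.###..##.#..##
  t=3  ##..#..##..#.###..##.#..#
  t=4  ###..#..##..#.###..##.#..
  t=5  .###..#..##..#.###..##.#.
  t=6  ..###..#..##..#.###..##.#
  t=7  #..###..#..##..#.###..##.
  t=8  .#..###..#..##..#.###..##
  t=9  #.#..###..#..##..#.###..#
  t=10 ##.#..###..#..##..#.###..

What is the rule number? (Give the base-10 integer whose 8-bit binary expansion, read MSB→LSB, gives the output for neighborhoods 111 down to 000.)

  ### -> #   bit 7 = 1  t=1,i=12
  ##. -> #   bit 6 = 1  t=0,i=5
  #.# -> #   bit 5 = 1  t=0,i=9
  #.. -> #   bit 4 = 1  t=0,i=2
  .## -> .   bit 3 = 0  t=0,i=4
  .#. -> .   bit 2 = 0  t=0,i=1
  ..# -> .   bit 1 = 0  t=0,i=0
  ... -> #   bit 0 = 1  t=0,i=13
  bits 11110001 = 241

241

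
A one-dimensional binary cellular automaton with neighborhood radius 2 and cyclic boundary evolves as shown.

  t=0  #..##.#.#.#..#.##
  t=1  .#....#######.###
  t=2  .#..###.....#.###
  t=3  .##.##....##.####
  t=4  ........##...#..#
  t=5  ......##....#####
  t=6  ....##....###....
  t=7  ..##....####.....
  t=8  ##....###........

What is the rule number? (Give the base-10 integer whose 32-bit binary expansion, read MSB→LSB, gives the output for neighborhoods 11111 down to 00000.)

582241950

  [31] ##### => .  t=1,i=8
  [30] ####. => .  t=1,i=11
  [29] ###.# => #  t=1,i=12
  [28] ###.. => .  t=0,i=0
  [27] ##.## => .  t=1,i=13
  [26] ##.#. => .  t=0,i=5
  [25] ##..# => #  t=0,i=1
  [24] ##... => .  t=2,i=7
  [23] #.### => #  t=0,i=15
  [22] #.##. => .  t=3,i=1
  [21] #.#.# => #  t=0,i=6
  [20] #.#.. => #  t=0,i=10
  [19] #..## => .  t=0,i=2
  [18] #..#. => #  t=0,i=12
  [17] #...# => .  t=4,i=11
  [16] #.... => .  t=1,i=3
  [15] .#### => .  t=1,i=7
  [14] .###. => #  t=0,i=16
  [13] .##.# => .  t=0,i=4
  [12] .##.. => .  t=3,i=5
  [11] .#.## => #  t=0,i=14
  [10] .#.#. => #  t=0,i=7
  [9] .#..# => #  t=0,i=11
  [8] .#... => .  t=1,i=2
  [7] ..### => #  t=1,i=6
  [6] ..##. => .  t=0,i=3
  [5] ..#.# => .  t=0,i=13
  [4] ..#.. => #  t=4,i=13
  [3] ...## => #  t=1,i=5
  [2] ...#. => #  t=2,i=11
  [1] ....# => #  t=1,i=4
  [0] ..... => .  t=2,i=9
  bits 00100010101101000100111010011110 = 582241950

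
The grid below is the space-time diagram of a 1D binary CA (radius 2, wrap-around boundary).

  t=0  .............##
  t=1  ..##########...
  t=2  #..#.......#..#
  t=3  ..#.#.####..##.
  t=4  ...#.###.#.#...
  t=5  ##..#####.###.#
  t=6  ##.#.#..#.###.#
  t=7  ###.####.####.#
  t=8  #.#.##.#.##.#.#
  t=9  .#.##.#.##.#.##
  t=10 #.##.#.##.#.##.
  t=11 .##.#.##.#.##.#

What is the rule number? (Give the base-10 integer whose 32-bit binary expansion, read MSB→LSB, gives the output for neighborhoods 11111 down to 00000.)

886886147

  [31] ##### => .  t=1,i=4
  [30] ####. => .  t=1,i=10
  [29] ###.# => #  t=4,i=7
  [28] ###.. => #  t=1,i=11
  [27] ##.## => .  t=5,i=9
  [26] ##.#. => #  t=4,i=8
  [25] ##..# => .  t=2,i=1
  [24] ##... => .  t=0,i=0
  [23] #.### => #  t=3,i=6
  [22] #.##. => #  t=8,i=4
  [21] #.#.# => .  t=3,i=4
  [20] #.#.. => #  t=4,i=11
  [19] #..## => #  t=2,i=13
  [18] #..#. => #  t=2,i=2
  [17] #...# => .  t=3,i=0
  [16] #.... => .  t=0,i=1
  [15] .#### => #  t=1,i=3
  [14] .###. => #  t=4,i=6
  [13] .##.# => .  t=8,i=0
  [12] .##.. => .  t=0,i=14
  [11] .#.## => #  t=3,i=5
  [10] .#.#. => #  t=3,i=3
  [9] .#..# => #  t=2,i=12
  [8] .#... => #  t=2,i=4
  [7] ..### => .  t=1,i=2
  [6] ..##. => .  t=0,i=13
  [5] ..#.# => .  t=3,i=2
  [4] ..#.. => .  t=2,i=3
  [3] ...## => .  t=0,i=12
  [2] ...#. => .  t=2,i=10
  [1] ....# => #  t=0,i=11
  [0] ..... => #  t=0,i=2
  bits 00110100110111001100111100000011 = 886886147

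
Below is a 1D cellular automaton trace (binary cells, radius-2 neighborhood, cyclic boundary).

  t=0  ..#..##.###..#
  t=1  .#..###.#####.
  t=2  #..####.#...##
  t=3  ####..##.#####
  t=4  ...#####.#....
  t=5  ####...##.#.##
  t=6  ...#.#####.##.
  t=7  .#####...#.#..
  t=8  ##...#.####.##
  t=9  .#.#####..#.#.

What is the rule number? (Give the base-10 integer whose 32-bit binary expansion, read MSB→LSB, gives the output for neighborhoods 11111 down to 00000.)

  ##### -> .   bit 31 = 0  t=1,i=10
  ####. -> .   bit 30 = 0  t=1,i=11
  ###.# -> #   bit 29 = 1  t=1,i=6
  ###.. -> #   bit 28 = 1  t=0,i=10
  ##.## -> .   bit 27 = 0  t=0,i=7
  ##.#. -> #   bit 26 = 1  t=2,i=7
  ##..# -> #   bit 25 = 1  t=0,i=11
  ##... -> .   bit 24 = 0  t=5,i=4
  #.### -> #   bit 23 = 1  t=0,i=8
  #.##. -> #   bit 22 = 1  t=6,i=11
  #.#.# -> .   bit 21 = 0  t=5,i=10
  #.#.. -> .   bit 20 = 0  t=2,i=8
  #..## -> #   bit 19 = 1  t=0,i=4
  #..#. -> #   bit 18 = 1  t=0,i=1
  #...# -> #   bit 17 = 1  t=2,i=10
  #.... -> .   bit 16 = 0  t=4,i=11
  .#### -> .   bit 15 = 0  t=1,i=9
  .###. -> #   bit 14 = 1  t=0,i=9
  .##.# -> #   bit 13 = 1  t=0,i=6
  .##.. -> .   bit 12 = 0  t=6,i=12
  .#.## -> #   bit 11 = 1  t=5,i=11
  .#.#. -> #   bit 10 = 1  t=7,i=10
  .#..# -> .   bit 9 = 0  t=0,i=0
  .#... -> #   bit 8 = 1  t=2,i=9
  ..### -> #   bit 7 = 1  t=1,i=4
  ..##. -> #   bit 6 = 1  t=0,i=5
  ..#.# -> #   bit 5 = 1  t=6,i=3
  ..#.. -> .   bit 4 = 0  t=0,i=2
  ...## -> #   bit 3 = 1  t=2,i=11
  ...#. -> #   bit 2 = 1  t=6,i=2
  ....# -> #   bit 1 = 1  t=4,i=1
  ..... -> #   bit 0 = 1  t=4,i=0
  bits 00110110110011100110110111101111 = 919498223

919498223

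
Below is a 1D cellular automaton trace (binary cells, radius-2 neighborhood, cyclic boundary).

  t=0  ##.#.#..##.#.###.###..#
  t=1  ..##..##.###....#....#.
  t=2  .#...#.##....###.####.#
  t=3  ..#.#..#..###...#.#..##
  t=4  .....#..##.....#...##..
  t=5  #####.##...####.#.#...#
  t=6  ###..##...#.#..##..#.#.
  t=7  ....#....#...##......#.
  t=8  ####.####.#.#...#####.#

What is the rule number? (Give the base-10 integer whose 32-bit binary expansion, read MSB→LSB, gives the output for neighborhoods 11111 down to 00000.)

  [31] ##### => #  t=5,i=1
  [30] ####. => .  t=2,i=19
  [29] ###.# => .  t=0,i=1
  [28] ###.. => .  t=0,i=19
  [27] ##.## => #  t=0,i=16
  [26] ##.#. => #  t=0,i=2
  [25] ##..# => .  t=0,i=20
  [24] ##... => .  t=1,i=12
  [23] #.### => .  t=0,i=13
  [22] #.##. => #  t=2,i=7
  [21] #.#.# => #  t=0,i=3
  [20] #.#.. => .  t=0,i=5
  [19] #..## => #  t=0,i=7
  [18] #..#. => .  t=3,i=1
  [17] #...# => .  t=1,i=0
  [16] #.... => #  t=1,i=13
  [15] .#### => #  t=2,i=18
  [14] .###. => .  t=0,i=0
  [13] .##.# => #  t=0,i=9
  [12] .##.. => .  t=1,i=3
  [11] .#.## => .  t=0,i=12
  [10] .#.#. => .  t=0,i=4
  [9] .#..# => #  t=0,i=6
  [8] .#... => #  t=1,i=17
  [7] ..### => .  t=0,i=22
  [6] ..##. => .  t=0,i=8
  [5] ..#.# => .  t=2,i=5
  [4] ..#.. => .  t=1,i=16
  [3] ...## => #  t=1,i=1
  [2] ...#. => #  t=1,i=15
  [1] ....# => #  t=1,i=14
  [0] ..... => #  t=4,i=0
  bits 10001100011010011010001100001111 = 2355733263

2355733263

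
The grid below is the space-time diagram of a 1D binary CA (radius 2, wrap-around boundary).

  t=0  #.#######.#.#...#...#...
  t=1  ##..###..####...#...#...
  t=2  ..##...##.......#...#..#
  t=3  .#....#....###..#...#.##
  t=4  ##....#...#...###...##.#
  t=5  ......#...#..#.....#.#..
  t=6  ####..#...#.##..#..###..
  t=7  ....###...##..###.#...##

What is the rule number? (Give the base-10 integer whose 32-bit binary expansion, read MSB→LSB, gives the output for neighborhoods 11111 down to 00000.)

  ##### -> #   bit 31 = 1  t=0,i=4
  ####. -> .   bit 30 = 0  t=0,i=7
  ###.# -> .   bit 29 = 0  t=0,i=8
  ###.. -> .   bit 28 = 0  t=1,i=6
  ##.## -> .   bit 27 = 0  t=4,i=22
  ##.#. -> #   bit 26 = 1  t=0,i=9
  ##..# -> #   bit 25 = 1  t=1,i=2
  ##... -> .   bit 24 = 0  t=1,i=13
  #.### -> .   bit 23 = 0  t=0,i=2
  #.##. -> .   bit 22 = 0  t=3,i=22
  #.#.# -> #   bit 21 = 1  t=0,i=10
  #.#.. -> #   bit 20 = 1  t=0,i=12
  #..## -> #   bit 19 = 1  t=1,i=3
  #..#. -> #   bit 18 = 1  t=2,i=22
  #...# -> .   bit 17 = 0  t=0,i=14
  #.... -> .   bit 16 = 0  t=2,i=10
  .#### -> .   bit 15 = 0  t=0,i=3
  .###. -> .   bit 14 = 0  t=1,i=5
  .##.# -> #   bit 13 = 1  t=3,i=23
  .##.. -> .   bit 12 = 0  t=1,i=1
  .#.## -> #   bit 11 = 1  t=0,i=1
  .#.#. -> #   bit 10 = 1  t=0,i=11
  .#..# -> .   bit 9 = 0  t=2,i=0
  .#... -> .   bit 8 = 0  t=0,i=13
  ..### -> .   bit 7 = 0  t=1,i=4
  ..##. -> .   bit 6 = 0  t=1,i=0
  ..#.# -> #   bit 5 = 1  t=0,i=0
  ..#.. -> #   bit 4 = 1  t=0,i=16
  ...## -> #   bit 3 = 1  t=1,i=23
  ...#. -> .   bit 2 = 0  t=0,i=15
  ....# -> .   bit 1 = 0  t=2,i=14
  ..... -> #   bit 0 = 1  t=2,i=11
  bits 10000110001111000010110000111001 = 2252090425

2252090425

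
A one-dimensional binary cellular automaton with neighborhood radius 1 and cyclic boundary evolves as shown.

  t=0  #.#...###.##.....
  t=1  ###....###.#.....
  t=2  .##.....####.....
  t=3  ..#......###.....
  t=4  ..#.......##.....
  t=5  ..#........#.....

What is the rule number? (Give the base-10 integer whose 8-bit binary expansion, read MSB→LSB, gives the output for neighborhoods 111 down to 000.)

228

  ### -> #   bit 7 = 1  t=0,i=7
  ##. -> #   bit 6 = 1  t=0,i=8
  #.# -> #   bit 5 = 1  t=0,i=1
  #.. -> .   bit 4 = 0  t=0,i=3
  .## -> .   bit 3 = 0  t=0,i=6
  .#. -> #   bit 2 = 1  t=0,i=0
  ..# -> .   bit 1 = 0  t=0,i=5
  ... -> .   bit 0 = 0  t=0,i=4
  bits 11100100 = 228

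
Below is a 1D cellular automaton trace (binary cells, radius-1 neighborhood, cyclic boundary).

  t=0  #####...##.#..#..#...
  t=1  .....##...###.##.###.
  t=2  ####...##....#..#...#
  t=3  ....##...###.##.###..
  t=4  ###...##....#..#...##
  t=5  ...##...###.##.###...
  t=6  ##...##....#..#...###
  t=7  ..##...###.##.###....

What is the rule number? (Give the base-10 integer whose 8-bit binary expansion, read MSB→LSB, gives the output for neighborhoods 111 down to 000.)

  ### -> .   bit 7 = 0  t=0,i=1
  ##. -> .   bit 6 = 0  t=0,i=4
  #.# -> #   bit 5 = 1  t=0,i=10
  #.. -> #   bit 4 = 1  t=0,i=5
  .## -> .   bit 3 = 0  t=0,i=0
  .#. -> #   bit 2 = 1  t=0,i=11
  ..# -> .   bit 1 = 0  t=0,i=7
  ... -> #   bit 0 = 1  t=0,i=6
  bits 00110101 = 53

53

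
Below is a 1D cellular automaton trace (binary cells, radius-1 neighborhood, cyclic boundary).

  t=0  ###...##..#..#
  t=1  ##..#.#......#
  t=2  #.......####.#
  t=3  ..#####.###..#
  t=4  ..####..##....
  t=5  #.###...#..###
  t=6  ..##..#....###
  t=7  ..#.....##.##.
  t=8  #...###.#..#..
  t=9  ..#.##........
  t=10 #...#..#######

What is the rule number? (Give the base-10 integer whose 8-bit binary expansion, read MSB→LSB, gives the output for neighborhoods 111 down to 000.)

137

  nb ###: next=#  (t=0,i=0, bit7=1)
  nb ##.: next=.  (t=0,i=2, bit6=0)
  nb #.#: next=.  (t=1,i=5, bit5=0)
  nb #..: next=.  (t=0,i=3, bit4=0)
  nb .##: next=#  (t=0,i=6, bit3=1)
  nb .#.: next=.  (t=0,i=10, bit2=0)
  nb ..#: next=.  (t=0,i=5, bit1=0)
  nb ...: next=#  (t=0,i=4, bit0=1)
  bits 10001001 = 137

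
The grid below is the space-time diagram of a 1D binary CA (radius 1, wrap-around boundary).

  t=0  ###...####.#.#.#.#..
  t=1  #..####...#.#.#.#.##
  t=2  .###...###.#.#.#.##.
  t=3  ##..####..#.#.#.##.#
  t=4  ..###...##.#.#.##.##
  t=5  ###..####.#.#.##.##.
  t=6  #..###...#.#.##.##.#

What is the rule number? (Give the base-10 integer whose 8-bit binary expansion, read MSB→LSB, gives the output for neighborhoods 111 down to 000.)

59

  ###|.  b7=0 t=0,i=1
  ##.|.  b6=0 t=0,i=2
  #.#|#  b5=1 t=0,i=10
  #..|#  b4=1 t=0,i=3
  .##|#  b3=1 t=0,i=0
  .#.|.  b2=0 t=0,i=11
  ..#|#  b1=1 t=0,i=5
  ...|#  b0=1 t=0,i=4
  bits 00111011 = 59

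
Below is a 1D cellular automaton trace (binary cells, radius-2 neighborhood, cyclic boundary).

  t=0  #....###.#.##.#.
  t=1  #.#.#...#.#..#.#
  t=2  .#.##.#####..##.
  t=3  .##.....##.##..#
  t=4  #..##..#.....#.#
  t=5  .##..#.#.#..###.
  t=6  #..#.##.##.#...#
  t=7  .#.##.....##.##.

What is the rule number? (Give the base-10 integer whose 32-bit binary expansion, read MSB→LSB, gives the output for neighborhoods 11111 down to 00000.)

3340438588

  #####|#  b31=1 t=2,i=8
  ####.|#  b30=1 t=2,i=9
  ###.#|.  b29=0 t=0,i=7
  ###..|.  b28=0 t=2,i=10
  ##.##|.  b27=0 t=2,i=5
  ##.#.|#  b26=1 t=0,i=8
  ##..#|#  b25=1 t=2,i=11
  ##...|#  b24=1 t=3,i=3
  #.###|.  b23=0 t=2,i=6
  #.##.|.  b22=0 t=0,i=11
  #.#.#|.  b21=0 t=0,i=9
  #.#..|#  b20=1 t=0,i=0
  #..##|#  b19=1 t=2,i=12
  #..#.|.  b18=0 t=1,i=12
  #...#|#  b17=1 t=1,i=6
  #....|#  b16=1 t=0,i=2
  .####|.  b15=0 t=2,i=7
  .###.|.  b14=0 t=0,i=6
  .##.#|.  b13=0 t=0,i=12
  .##..|.  b12=0 t=2,i=14
  .#.##|#  b11=1 t=0,i=10
  .#.#.|#  b10=1 t=0,i=15
  .#..#|.  b9=0 t=1,i=11
  .#...|.  b8=0 t=0,i=1
  ..###|.  b7=0 t=0,i=5
  ..##.|.  b6=0 t=2,i=13
  ..#.#|#  b5=1 t=1,i=8
  ..#..|#  b4=1 t=4,i=7
  ...##|#  b3=1 t=0,i=4
  ...#.|#  b2=1 t=1,i=7
  ....#|.  b1=0 t=0,i=3
  .....|.  b0=0 t=3,i=5
  bits 11000111000110110000110000111100 = 3340438588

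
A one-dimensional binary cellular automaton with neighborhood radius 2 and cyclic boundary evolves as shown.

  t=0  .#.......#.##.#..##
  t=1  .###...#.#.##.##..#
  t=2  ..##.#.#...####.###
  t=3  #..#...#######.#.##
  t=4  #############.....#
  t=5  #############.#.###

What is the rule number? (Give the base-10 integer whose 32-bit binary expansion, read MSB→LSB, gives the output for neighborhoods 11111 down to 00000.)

3663193018

  ##### -> #   bit 31 = 1  t=3,i=9
  ####. -> #   bit 30 = 1  t=2,i=13
  ###.# -> .   bit 29 = 0  t=2,i=14
  ###.. -> #   bit 28 = 1  t=1,i=3
  ##.## -> #   bit 27 = 1  t=1,i=13
  ##.#. -> .   bit 26 = 0  t=0,i=0
  ##..# -> #   bit 25 = 1  t=1,i=16
  ##... -> .   bit 24 = 0  t=1,i=4
  #.### -> .   bit 23 = 0  t=1,i=1
  #.##. -> #   bit 22 = 1  t=0,i=11
  #.#.# -> .   bit 21 = 0  t=1,i=9
  #.#.. -> #   bit 20 = 1  t=0,i=1
  #..## -> .   bit 19 = 0  t=0,i=16
  #..#. -> #   bit 18 = 1  t=1,i=17
  #...# -> #   bit 17 = 1  t=1,i=5
  #.... -> #   bit 16 = 1  t=0,i=3
  .#### -> #   bit 15 = 1  t=2,i=12
  .###. -> #   bit 14 = 1  t=1,i=2
  .##.# -> #   bit 13 = 1  t=0,i=12
  .##.. -> .   bit 12 = 0  t=1,i=15
  .#.## -> .   bit 11 = 0  t=0,i=10
  .#.#. -> .   bit 10 = 0  t=1,i=8
  .#..# -> #   bit 9 = 1  t=0,i=15
  .#... -> #   bit 8 = 1  t=0,i=2
  ..### -> #   bit 7 = 1  t=2,i=11
  ..##. -> .   bit 6 = 0  t=0,i=17
  ..#.# -> #   bit 5 = 1  t=0,i=9
  ..#.. -> #   bit 4 = 1  t=3,i=3
  ...## -> #   bit 3 = 1  t=2,i=10
  ...#. -> .   bit 2 = 0  t=0,i=8
  ....# -> #   bit 1 = 1  t=0,i=7
  ..... -> .   bit 0 = 0  t=0,i=4
  bits 11011010010101111110001110111010 = 3663193018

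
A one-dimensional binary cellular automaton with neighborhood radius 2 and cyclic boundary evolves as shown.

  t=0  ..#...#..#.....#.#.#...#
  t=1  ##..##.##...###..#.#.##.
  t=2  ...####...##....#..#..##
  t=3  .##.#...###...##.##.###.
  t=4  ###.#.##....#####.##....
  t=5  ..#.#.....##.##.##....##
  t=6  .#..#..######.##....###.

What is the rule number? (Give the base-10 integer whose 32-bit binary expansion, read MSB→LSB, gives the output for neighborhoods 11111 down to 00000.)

  nb #####: next=#  (t=4,i=14, bit31=1)
  nb ####.: next=.  (t=2,i=5, bit30=0)
  nb ###.#: next=#  (t=4,i=2, bit29=1)
  nb ###..: next=.  (t=1,i=14, bit28=0)
  nb ##.##: next=#  (t=1,i=6, bit27=1)
  nb ##.#.: next=.  (t=3,i=3, bit26=0)
  nb ##..#: next=.  (t=1,i=2, bit25=0)
  nb ##...: next=.  (t=1,i=9, bit24=0)
  nb #.###: next=.  (t=3,i=20, bit23=0)
  nb #.##.: next=.  (t=1,i=0, bit22=0)
  nb #.#.#: next=#  (t=0,i=17, bit21=1)
  nb #.#..: next=#  (t=0,i=19, bit20=1)
  nb #..##: next=#  (t=1,i=3, bit19=1)
  nb #..#.: next=#  (t=0,i=1, bit18=1)
  nb #...#: next=#  (t=0,i=4, bit17=1)
  nb #....: next=.  (t=0,i=11, bit16=0)
  nb .####: next=#  (t=2,i=4, bit15=1)
  nb .###.: next=.  (t=1,i=13, bit14=0)
  nb .##.#: next=#  (t=1,i=5, bit13=1)
  nb .##..: next=.  (t=1,i=1, bit12=0)
  nb .#.##: next=.  (t=1,i=20, bit11=0)
  nb .#.#.: next=.  (t=0,i=16, bit10=0)
  nb .#..#: next=#  (t=0,i=0, bit9=1)
  nb .#...: next=.  (t=0,i=3, bit8=0)
  nb ..###: next=.  (t=1,i=12, bit7=0)
  nb ..##.: next=#  (t=1,i=4, bit6=1)
  nb ..#.#: next=.  (t=0,i=15, bit5=0)
  nb ..#..: next=.  (t=0,i=2, bit4=0)
  nb ...##: next=#  (t=1,i=11, bit3=1)
  nb ...#.: next=#  (t=0,i=5, bit2=1)
  nb ....#: next=#  (t=0,i=13, bit1=1)
  nb .....: next=#  (t=0,i=12, bit0=1)
  bits 10101000001111101010001001001111 = 2822677071

2822677071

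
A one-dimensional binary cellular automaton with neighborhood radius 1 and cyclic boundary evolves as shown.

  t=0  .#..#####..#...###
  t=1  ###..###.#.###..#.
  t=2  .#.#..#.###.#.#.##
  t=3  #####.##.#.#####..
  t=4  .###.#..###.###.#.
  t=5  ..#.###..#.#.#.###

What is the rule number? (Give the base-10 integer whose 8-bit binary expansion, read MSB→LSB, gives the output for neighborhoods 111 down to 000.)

181

  nb ###: next=#  (t=0,i=5, bit7=1)
  nb ##.: next=.  (t=0,i=8, bit6=0)
  nb #.#: next=#  (t=0,i=0, bit5=1)
  nb #..: next=#  (t=0,i=2, bit4=1)
  nb .##: next=.  (t=0,i=4, bit3=0)
  nb .#.: next=#  (t=0,i=1, bit2=1)
  nb ..#: next=.  (t=0,i=3, bit1=0)
  nb ...: next=#  (t=0,i=13, bit0=1)
  bits 10110101 = 181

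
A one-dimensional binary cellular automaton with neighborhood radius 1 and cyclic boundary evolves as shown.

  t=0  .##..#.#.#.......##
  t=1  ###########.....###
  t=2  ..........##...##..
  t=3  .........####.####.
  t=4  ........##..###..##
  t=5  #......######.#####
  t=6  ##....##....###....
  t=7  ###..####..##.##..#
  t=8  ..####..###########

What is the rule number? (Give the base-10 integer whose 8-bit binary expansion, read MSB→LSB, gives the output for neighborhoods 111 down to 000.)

126

  [7] ### => .  t=1,i=0
  [6] ##. => #  t=0,i=2
  [5] #.# => #  t=0,i=0
  [4] #.. => #  t=0,i=3
  [3] .## => #  t=0,i=1
  [2] .#. => #  t=0,i=5
  [1] ..# => #  t=0,i=4
  [0] ... => .  t=0,i=11
  bits 01111110 = 126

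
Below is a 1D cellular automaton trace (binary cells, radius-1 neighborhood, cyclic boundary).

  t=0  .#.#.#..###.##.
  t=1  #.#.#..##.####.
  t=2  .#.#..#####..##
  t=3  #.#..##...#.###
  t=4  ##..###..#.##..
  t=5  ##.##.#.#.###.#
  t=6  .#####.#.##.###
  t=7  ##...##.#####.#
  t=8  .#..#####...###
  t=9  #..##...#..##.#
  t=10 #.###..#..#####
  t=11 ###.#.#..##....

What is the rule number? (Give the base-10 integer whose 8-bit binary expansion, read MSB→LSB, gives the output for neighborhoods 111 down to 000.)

106

  nb ###: next=.  (t=0,i=9, bit7=0)
  nb ##.: next=#  (t=0,i=10, bit6=1)
  nb #.#: next=#  (t=0,i=2, bit5=1)
  nb #..: next=.  (t=0,i=6, bit4=0)
  nb .##: next=#  (t=0,i=8, bit3=1)
  nb .#.: next=.  (t=0,i=1, bit2=0)
  nb ..#: next=#  (t=0,i=0, bit1=1)
  nb ...: next=.  (t=3,i=8, bit0=0)
  bits 01101010 = 106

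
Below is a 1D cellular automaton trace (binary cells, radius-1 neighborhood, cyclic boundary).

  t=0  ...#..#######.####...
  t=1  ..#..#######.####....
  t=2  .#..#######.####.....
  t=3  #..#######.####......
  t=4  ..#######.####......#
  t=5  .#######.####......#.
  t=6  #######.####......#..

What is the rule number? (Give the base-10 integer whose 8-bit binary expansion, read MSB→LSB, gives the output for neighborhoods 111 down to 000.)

  ### -> #   bit 7 = 1  t=0,i=7
  ##. -> .   bit 6 = 0  t=0,i=12
  #.# -> #   bit 5 = 1  t=0,i=13
  #.. -> .   bit 4 = 0  t=0,i=4
  .## -> #   bit 3 = 1  t=0,i=6
  .#. -> .   bit 2 = 0  t=0,i=3
  ..# -> #   bit 1 = 1  t=0,i=2
  ... -> .   bit 0 = 0  t=0,i=0
  bits 10101010 = 170

170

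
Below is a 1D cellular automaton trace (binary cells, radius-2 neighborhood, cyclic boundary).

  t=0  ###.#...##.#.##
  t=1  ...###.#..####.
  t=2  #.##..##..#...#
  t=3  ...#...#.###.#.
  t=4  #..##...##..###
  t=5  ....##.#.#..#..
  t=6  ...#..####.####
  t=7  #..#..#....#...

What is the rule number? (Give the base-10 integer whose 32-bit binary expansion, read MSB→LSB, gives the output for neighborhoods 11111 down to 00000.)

  nb #####: next=.  (t=0,i=0, bit31=0)
  nb ####.: next=.  (t=0,i=1, bit30=0)
  nb ###.#: next=.  (t=0,i=2, bit29=0)
  nb ###..: next=.  (t=1,i=13, bit28=0)
  nb ##.##: next=.  (t=2,i=1, bit27=0)
  nb ##.#.: next=#  (t=0,i=3, bit26=1)
  nb ##..#: next=.  (t=2,i=4, bit25=0)
  nb ##...: next=#  (t=1,i=14, bit24=1)
  nb #.###: next=#  (t=0,i=13, bit23=1)
  nb #.##.: next=.  (t=2,i=2, bit22=0)
  nb #.#.#: next=#  (t=0,i=11, bit21=1)
  nb #.#..: next=#  (t=0,i=4, bit20=1)
  nb #..##: next=.  (t=1,i=9, bit19=0)
  nb #..#.: next=#  (t=2,i=9, bit18=1)
  nb #...#: next=.  (t=0,i=6, bit17=0)
  nb #....: next=#  (t=1,i=0, bit16=1)
  nb .####: next=.  (t=0,i=14, bit15=0)
  nb .###.: next=.  (t=1,i=4, bit14=0)
  nb .##.#: next=.  (t=0,i=9, bit13=0)
  nb .##..: next=#  (t=2,i=3, bit12=1)
  nb .#.##: next=#  (t=0,i=12, bit11=1)
  nb .#.#.: next=#  (t=5,i=8, bit10=1)
  nb .#..#: next=.  (t=1,i=8, bit9=0)
  nb .#...: next=#  (t=0,i=5, bit8=1)
  nb ..###: next=#  (t=1,i=3, bit7=1)
  nb ..##.: next=.  (t=0,i=8, bit6=0)
  nb ..#.#: next=.  (t=3,i=7, bit5=0)
  nb ..#..: next=#  (t=2,i=10, bit4=1)
  nb ...##: next=#  (t=0,i=7, bit3=1)
  nb ...#.: next=.  (t=3,i=2, bit2=0)
  nb ....#: next=.  (t=1,i=1, bit1=0)
  nb .....: next=.  (t=5,i=0, bit0=0)
  bits 00000101101101010001110110011000 = 95755672

95755672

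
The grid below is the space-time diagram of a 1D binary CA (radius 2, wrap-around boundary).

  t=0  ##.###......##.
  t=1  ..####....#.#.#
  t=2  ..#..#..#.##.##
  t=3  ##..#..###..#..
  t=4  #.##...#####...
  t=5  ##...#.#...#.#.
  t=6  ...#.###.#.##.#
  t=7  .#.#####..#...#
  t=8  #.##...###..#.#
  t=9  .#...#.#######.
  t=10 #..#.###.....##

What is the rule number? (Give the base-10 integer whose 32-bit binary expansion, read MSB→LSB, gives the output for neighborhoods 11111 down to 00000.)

982928610

  [31] ##### => .  t=4,i=9
  [30] ####. => .  t=1,i=4
  [29] ###.# => #  t=6,i=7
  [28] ###.. => #  t=0,i=5
  [27] ##.## => #  t=0,i=2
  [26] ##.#. => .  t=6,i=8
  [25] ##..# => #  t=2,i=0
  [24] ##... => .  t=0,i=6
  [23] #.### => #  t=0,i=3
  [22] #.##. => .  t=0,i=0
  [21] #.#.# => .  t=1,i=12
  [20] #.#.. => #  t=1,i=14
  [19] #..## => .  t=1,i=1
  [18] #..#. => #  t=2,i=1
  [17] #...# => #  t=4,i=5
  [16] #.... => .  t=0,i=7
  [15] .#### => .  t=1,i=3
  [14] .###. => #  t=0,i=4
  [13] .##.# => .  t=0,i=1
  [12] .##.. => .  t=2,i=14
  [11] .#.## => #  t=2,i=9
  [10] .#.#. => #  t=1,i=11
  [9] .#..# => .  t=1,i=0
  [8] .#... => .  t=5,i=8
  [7] ..### => #  t=1,i=2
  [6] ..##. => #  t=0,i=12
  [5] ..#.# => #  t=1,i=10
  [4] ..#.. => .  t=2,i=2
  [3] ...## => .  t=0,i=11
  [2] ...#. => .  t=1,i=9
  [1] ....# => #  t=0,i=10
  [0] ..... => .  t=0,i=8
  bits 00111010100101100100110011100010 = 982928610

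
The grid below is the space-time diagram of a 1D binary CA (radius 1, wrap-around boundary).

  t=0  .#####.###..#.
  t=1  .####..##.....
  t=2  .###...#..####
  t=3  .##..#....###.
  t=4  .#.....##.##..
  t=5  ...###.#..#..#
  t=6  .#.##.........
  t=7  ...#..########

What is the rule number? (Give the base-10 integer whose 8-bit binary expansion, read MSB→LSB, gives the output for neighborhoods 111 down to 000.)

137

  ### -> #   bit 7 = 1  t=0,i=2
  ##. -> .   bit 6 = 0  t=0,i=5
  #.# -> .   bit 5 = 0  t=0,i=6
  #.. -> .   bit 4 = 0  t=0,i=10
  .## -> #   bit 3 = 1  t=0,i=1
  .#. -> .   bit 2 = 0  t=0,i=12
  ..# -> .   bit 1 = 0  t=0,i=0
  ... -> #   bit 0 = 1  t=1,i=10
  bits 10001001 = 137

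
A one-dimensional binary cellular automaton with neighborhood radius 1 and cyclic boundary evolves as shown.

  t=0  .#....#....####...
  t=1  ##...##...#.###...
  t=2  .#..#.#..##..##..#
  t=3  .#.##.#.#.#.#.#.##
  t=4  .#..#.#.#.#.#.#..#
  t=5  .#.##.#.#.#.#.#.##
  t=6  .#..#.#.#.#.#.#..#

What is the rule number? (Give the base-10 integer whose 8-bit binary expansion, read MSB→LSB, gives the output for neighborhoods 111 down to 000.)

  ### -> #   bit 7 = 1  t=0,i=12
  ##. -> #   bit 6 = 1  t=0,i=14
  #.# -> .   bit 5 = 0  t=1,i=11
  #.. -> .   bit 4 = 0  t=0,i=2
  .## -> .   bit 3 = 0  t=0,i=11
  .#. -> #   bit 2 = 1  t=0,i=1
  ..# -> #   bit 1 = 1  t=0,i=0
  ... -> .   bit 0 = 0  t=0,i=3
  bits 11000110 = 198

198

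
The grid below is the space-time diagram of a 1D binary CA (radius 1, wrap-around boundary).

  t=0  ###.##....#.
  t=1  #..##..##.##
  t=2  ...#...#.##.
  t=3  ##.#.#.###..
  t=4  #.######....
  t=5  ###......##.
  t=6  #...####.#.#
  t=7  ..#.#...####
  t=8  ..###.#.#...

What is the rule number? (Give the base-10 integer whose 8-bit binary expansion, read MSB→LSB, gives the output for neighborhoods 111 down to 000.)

  [7] ### => .  t=0,i=1
  [6] ##. => .  t=0,i=2
  [5] #.# => #  t=0,i=3
  [4] #.. => .  t=0,i=6
  [3] .## => #  t=0,i=0
  [2] .#. => #  t=0,i=10
  [1] ..# => .  t=0,i=9
  [0] ... => #  t=0,i=7
  bits 00101101 = 45

45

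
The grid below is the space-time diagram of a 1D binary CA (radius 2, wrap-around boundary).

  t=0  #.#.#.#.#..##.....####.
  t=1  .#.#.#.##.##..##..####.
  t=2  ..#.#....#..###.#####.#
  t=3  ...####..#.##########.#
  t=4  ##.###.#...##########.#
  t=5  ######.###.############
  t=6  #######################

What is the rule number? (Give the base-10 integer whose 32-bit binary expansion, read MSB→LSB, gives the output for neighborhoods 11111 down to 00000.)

  #####|#  b31=1 t=2,i=18
  ####.|#  b30=1 t=0,i=20
  ###.#|#  b29=1 t=0,i=21
  ###..|.  b28=0 t=1,i=21
  ##.##|#  b27=1 t=1,i=9
  ##.#.|.  b26=0 t=0,i=22
  ##..#|#  b25=1 t=1,i=12
  ##...|.  b24=0 t=0,i=13
  #.###|#  b23=1 t=2,i=16
  #.##.|.  b22=0 t=1,i=7
  #.#.#|.  b21=0 t=0,i=0
  #.#..|#  b20=1 t=0,i=8
  #..##|#  b19=1 t=0,i=10
  #..#.|.  b18=0 t=1,i=0
  #...#|#  b17=1 t=3,i=1
  #....|#  b16=1 t=0,i=14
  .####|#  b15=1 t=0,i=19
  .###.|#  b14=1 t=2,i=13
  .##.#|.  b13=0 t=1,i=8
  .##..|.  b12=0 t=0,i=12
  .#.##|.  b11=0 t=1,i=6
  .#.#.|#  b10=1 t=0,i=1
  .#..#|.  b9=0 t=0,i=9
  .#...|#  b8=1 t=2,i=5
  ..###|#  b7=1 t=0,i=18
  ..##.|#  b6=1 t=0,i=11
  ..#.#|.  b5=0 t=1,i=1
  ..#..|#  b4=1 t=2,i=9
  ...##|.  b3=0 t=0,i=17
  ...#.|.  b2=0 t=2,i=8
  ....#|.  b1=0 t=0,i=16
  .....|#  b0=1 t=0,i=15
  bits 11101010100110111100010111010001 = 3936077265

3936077265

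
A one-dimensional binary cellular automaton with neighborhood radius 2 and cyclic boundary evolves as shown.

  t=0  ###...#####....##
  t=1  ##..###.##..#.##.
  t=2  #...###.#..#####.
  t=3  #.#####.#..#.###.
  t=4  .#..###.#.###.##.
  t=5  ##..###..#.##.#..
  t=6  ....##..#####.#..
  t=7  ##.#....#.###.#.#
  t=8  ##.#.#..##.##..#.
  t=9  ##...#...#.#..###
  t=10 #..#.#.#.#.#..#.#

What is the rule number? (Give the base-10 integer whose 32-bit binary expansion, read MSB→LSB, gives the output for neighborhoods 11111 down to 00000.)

3763824825

  ##### -> #   bit 31 = 1  t=0,i=0
  ####. -> #   bit 30 = 1  t=0,i=1
  ###.# -> #   bit 29 = 1  t=1,i=6
  ###.. -> .   bit 28 = 0  t=0,i=2
  ##.## -> .   bit 27 = 0  t=1,i=7
  ##.#. -> .   bit 26 = 0  t=2,i=7
  ##..# -> .   bit 25 = 0  t=1,i=2
  ##... -> .   bit 24 = 0  t=0,i=3
  #.### -> .   bit 23 = 0  t=3,i=2
  #.##. -> #   bit 22 = 1  t=1,i=0
  #.#.# -> .   bit 21 = 0  t=3,i=0
  #.#.. -> #   bit 20 = 1  t=2,i=0
  #..## -> .   bit 19 = 0  t=1,i=3
  #..#. -> #   bit 18 = 1  t=1,i=11
  #...# -> #   bit 17 = 1  t=0,i=4
  #.... -> #   bit 16 = 1  t=0,i=12
  .#### -> .   bit 15 = 0  t=0,i=7
  .###. -> #   bit 14 = 1  t=1,i=5
  .##.# -> #   bit 13 = 1  t=1,i=15
  .##.. -> .   bit 12 = 0  t=1,i=1
  .#.## -> #   bit 11 = 1  t=1,i=13
  .#.#. -> .   bit 10 = 0  t=8,i=4
  .#..# -> .   bit 9 = 0  t=2,i=9
  .#... -> .   bit 8 = 0  t=2,i=1
  ..### -> #   bit 7 = 1  t=0,i=6
  ..##. -> .   bit 6 = 0  t=5,i=0
  ..#.# -> #   bit 5 = 1  t=1,i=12
  ..#.. -> #   bit 4 = 1  t=4,i=1
  ...## -> #   bit 3 = 1  t=0,i=5
  ...#. -> .   bit 2 = 0  t=7,i=7
  ....# -> .   bit 1 = 0  t=0,i=13
  ..... -> #   bit 0 = 1  t=6,i=0
  bits 11100000010101110110100010111001 = 3763824825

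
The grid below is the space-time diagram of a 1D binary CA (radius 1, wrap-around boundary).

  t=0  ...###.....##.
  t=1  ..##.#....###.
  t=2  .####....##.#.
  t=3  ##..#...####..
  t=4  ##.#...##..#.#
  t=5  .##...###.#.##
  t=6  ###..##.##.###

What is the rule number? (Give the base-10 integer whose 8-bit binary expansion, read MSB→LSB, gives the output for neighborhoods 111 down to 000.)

  [7] ### => .  t=0,i=4
  [6] ##. => #  t=0,i=5
  [5] #.# => #  t=1,i=4
  [4] #.. => .  t=0,i=6
  [3] .## => #  t=0,i=3
  [2] .#. => .  t=1,i=5
  [1] ..# => #  t=0,i=2
  [0] ... => .  t=0,i=0
  bits 01101010 = 106

106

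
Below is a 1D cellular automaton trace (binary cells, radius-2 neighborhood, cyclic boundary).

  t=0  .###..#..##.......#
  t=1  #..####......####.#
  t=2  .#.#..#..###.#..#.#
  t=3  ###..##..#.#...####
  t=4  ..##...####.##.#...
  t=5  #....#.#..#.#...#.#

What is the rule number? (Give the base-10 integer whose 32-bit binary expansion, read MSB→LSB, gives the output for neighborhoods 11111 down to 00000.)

  ##### -> .   bit 31 = 0  t=3,i=0
  ####. -> .   bit 30 = 0  t=1,i=5
  ###.# -> #   bit 29 = 1  t=1,i=16
  ###.. -> #   bit 28 = 1  t=0,i=3
  ##.## -> .   bit 27 = 0  t=1,i=17
  ##.#. -> .   bit 26 = 0  t=2,i=12
  ##..# -> #   bit 25 = 1  t=0,i=4
  ##... -> .   bit 24 = 0  t=0,i=11
  #.### -> .   bit 23 = 0  t=0,i=1
  #.##. -> #   bit 22 = 1  t=1,i=18
  #.#.# -> #   bit 21 = 1  t=2,i=1
  #.#.. -> .   bit 20 = 0  t=2,i=3
  #..## -> .   bit 19 = 0  t=0,i=8
  #..#. -> #   bit 18 = 1  t=0,i=5
  #...# -> #   bit 17 = 1  t=3,i=13
  #.... -> .   bit 16 = 0  t=0,i=12
  .#### -> .   bit 15 = 0  t=1,i=4
  .###. -> .   bit 14 = 0  t=0,i=2
  .##.# -> .   bit 13 = 0  t=4,i=13
  .##.. -> .   bit 12 = 0  t=0,i=10
  .#.## -> #   bit 11 = 1  t=0,i=0
  .#.#. -> #   bit 10 = 1  t=2,i=0
  .#..# -> .   bit 9 = 0  t=0,i=7
  .#... -> #   bit 8 = 1  t=3,i=12
  ..### -> #   bit 7 = 1  t=1,i=3
  ..##. -> .   bit 6 = 0  t=0,i=9
  ..#.# -> #   bit 5 = 1  t=0,i=18
  ..#.. -> #   bit 4 = 1  t=0,i=6
  ...## -> .   bit 3 = 0  t=1,i=12
  ...#. -> .   bit 2 = 0  t=0,i=17
  ....# -> #   bit 1 = 1  t=0,i=16
  ..... -> #   bit 0 = 1  t=0,i=13
  bits 00110010011001100000110110110011 = 845548979

845548979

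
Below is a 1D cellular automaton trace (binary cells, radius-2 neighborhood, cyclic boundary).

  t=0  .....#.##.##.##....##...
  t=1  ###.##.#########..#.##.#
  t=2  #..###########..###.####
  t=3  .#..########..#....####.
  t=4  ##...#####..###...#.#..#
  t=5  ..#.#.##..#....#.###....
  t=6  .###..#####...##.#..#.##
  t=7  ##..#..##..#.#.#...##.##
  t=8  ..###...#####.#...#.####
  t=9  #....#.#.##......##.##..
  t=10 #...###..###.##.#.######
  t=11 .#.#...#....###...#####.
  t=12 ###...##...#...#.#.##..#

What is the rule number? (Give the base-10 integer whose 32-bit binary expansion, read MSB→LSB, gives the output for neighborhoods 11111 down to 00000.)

2344924221

  [31] ##### => #  t=1,i=9
  [30] ####. => .  t=1,i=1
  [29] ###.# => .  t=1,i=2
  [28] ###.. => .  t=1,i=15
  [27] ##.## => #  t=0,i=9
  [26] ##.#. => .  t=6,i=16
  [25] ##..# => #  t=1,i=16
  [24] ##... => #  t=0,i=15
  [23] #.### => #  t=1,i=7
  [22] #.##. => #  t=0,i=7
  [21] #.#.# => .  t=5,i=4
  [20] #.#.. => .  t=4,i=20
  [19] #..## => .  t=2,i=2
  [18] #..#. => #  t=1,i=17
  [17] #...# => .  t=4,i=3
  [16] #.... => .  t=0,i=16
  [15] .#### => #  t=1,i=0
  [14] .###. => .  t=2,i=17
  [13] .##.# => #  t=0,i=8
  [12] .##.. => #  t=0,i=14
  [11] .#.## => .  t=0,i=6
  [10] .#.#. => #  t=4,i=19
  [9] .#..# => .  t=3,i=2
  [8] .#... => .  t=3,i=15
  [7] ..### => .  t=2,i=3
  [6] ..##. => .  t=0,i=19
  [5] ..#.# => #  t=0,i=5
  [4] ..#.. => #  t=3,i=1
  [3] ...## => #  t=0,i=18
  [2] ...#. => #  t=0,i=4
  [1] ....# => .  t=0,i=3
  [0] ..... => #  t=0,i=0
  bits 10001011110001001011010000111101 = 2344924221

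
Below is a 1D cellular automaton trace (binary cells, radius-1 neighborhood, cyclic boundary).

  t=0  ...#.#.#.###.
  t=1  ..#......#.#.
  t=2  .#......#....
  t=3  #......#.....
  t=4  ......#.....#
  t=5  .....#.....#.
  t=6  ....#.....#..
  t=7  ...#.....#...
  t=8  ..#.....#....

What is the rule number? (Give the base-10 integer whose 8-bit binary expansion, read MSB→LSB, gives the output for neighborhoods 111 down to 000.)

  ### -> .   bit 7 = 0  t=0,i=10
  ##. -> #   bit 6 = 1  t=0,i=11
  #.# -> .   bit 5 = 0  t=0,i=4
  #.. -> .   bit 4 = 0  t=0,i=12
  .## -> #   bit 3 = 1  t=0,i=9
  .#. -> .   bit 2 = 0  t=0,i=3
  ..# -> #   bit 1 = 1  t=0,i=2
  ... -> .   bit 0 = 0  t=0,i=0
  bits 01001010 = 74

74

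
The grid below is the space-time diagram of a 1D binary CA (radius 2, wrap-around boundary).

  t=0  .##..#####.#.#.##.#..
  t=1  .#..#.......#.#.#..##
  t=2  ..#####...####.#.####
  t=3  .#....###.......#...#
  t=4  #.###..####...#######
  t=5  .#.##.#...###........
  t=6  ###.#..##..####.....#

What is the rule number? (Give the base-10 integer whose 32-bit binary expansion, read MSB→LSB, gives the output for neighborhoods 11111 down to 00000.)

420441974

  #####|.  b31=0 t=0,i=7
  ####.|.  b30=0 t=0,i=8
  ###.#|.  b29=0 t=0,i=9
  ###..|#  b28=1 t=2,i=6
  ##.##|#  b27=1 t=4,i=1
  ##.#.|.  b26=0 t=0,i=10
  ##..#|.  b25=0 t=0,i=3
  ##...|#  b24=1 t=2,i=7
  #.###|.  b23=0 t=2,i=17
  #.##.|.  b22=0 t=0,i=15
  #.#.#|.  b21=0 t=0,i=11
  #.#..|.  b20=0 t=0,i=18
  #..##|#  b19=1 t=0,i=4
  #..#.|#  b18=1 t=1,i=3
  #...#|#  b17=1 t=0,i=20
  #....|#  b16=1 t=1,i=6
  .####|.  b15=0 t=0,i=6
  .###.|#  b14=1 t=3,i=7
  .##.#|#  b13=1 t=0,i=16
  .##..|.  b12=0 t=0,i=2
  .#.##|#  b11=1 t=0,i=14
  .#.#.|#  b10=1 t=0,i=12
  .#..#|#  b9=1 t=1,i=2
  .#...|#  b8=1 t=0,i=19
  ..###|.  b7=0 t=0,i=5
  ..##.|#  b6=1 t=0,i=1
  ..#.#|#  b5=1 t=1,i=12
  ..#..|#  b4=1 t=1,i=4
  ...##|.  b3=0 t=0,i=0
  ...#.|#  b2=1 t=1,i=11
  ....#|#  b1=1 t=1,i=10
  .....|.  b0=0 t=1,i=7
  bits 00011001000011110110111101110110 = 420441974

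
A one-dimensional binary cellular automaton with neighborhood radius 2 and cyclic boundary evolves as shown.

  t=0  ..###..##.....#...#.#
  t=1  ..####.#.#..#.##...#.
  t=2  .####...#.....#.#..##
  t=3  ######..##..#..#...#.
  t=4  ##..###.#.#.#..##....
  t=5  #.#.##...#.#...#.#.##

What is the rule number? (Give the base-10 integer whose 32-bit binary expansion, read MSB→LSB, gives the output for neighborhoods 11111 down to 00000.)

  nb #####: next=.  (t=3,i=2, bit31=0)
  nb ####.: next=#  (t=1,i=4, bit30=1)
  nb ###.#: next=.  (t=1,i=5, bit29=0)
  nb ###..: next=#  (t=0,i=4, bit28=1)
  nb ##.##: next=#  (t=2,i=0, bit27=1)
  nb ##.#.: next=.  (t=1,i=6, bit26=0)
  nb ##..#: next=#  (t=0,i=5, bit25=1)
  nb ##...: next=#  (t=0,i=9, bit24=1)
  nb #.###: next=#  (t=2,i=1, bit23=1)
  nb #.##.: next=#  (t=1,i=14, bit22=1)
  nb #.#.#: next=.  (t=1,i=7, bit21=0)
  nb #.#..: next=.  (t=0,i=20, bit20=0)
  nb #..##: next=.  (t=0,i=1, bit19=0)
  nb #..#.: next=.  (t=1,i=11, bit18=0)
  nb #...#: next=.  (t=0,i=16, bit17=0)
  nb #....: next=.  (t=0,i=10, bit16=0)
  nb .####: next=#  (t=1,i=3, bit15=1)
  nb .###.: next=#  (t=0,i=3, bit14=1)
  nb .##.#: next=.  (t=2,i=20, bit13=0)
  nb .##..: next=.  (t=0,i=8, bit12=0)
  nb .#.##: next=.  (t=1,i=13, bit11=0)
  nb .#.#.: next=#  (t=0,i=19, bit10=1)
  nb .#..#: next=.  (t=0,i=0, bit9=0)
  nb .#...: next=#  (t=0,i=15, bit8=1)
  nb ..###: next=#  (t=0,i=2, bit7=1)
  nb ..##.: next=#  (t=0,i=7, bit6=1)
  nb ..#.#: next=.  (t=0,i=18, bit5=0)
  nb ..#..: next=#  (t=0,i=14, bit4=1)
  nb ...##: next=#  (t=1,i=1, bit3=1)
  nb ...#.: next=.  (t=0,i=13, bit2=0)
  nb ....#: next=#  (t=0,i=12, bit1=1)
  nb .....: next=.  (t=0,i=11, bit0=0)
  bits 01011011110000001100010111011010 = 1539360218

1539360218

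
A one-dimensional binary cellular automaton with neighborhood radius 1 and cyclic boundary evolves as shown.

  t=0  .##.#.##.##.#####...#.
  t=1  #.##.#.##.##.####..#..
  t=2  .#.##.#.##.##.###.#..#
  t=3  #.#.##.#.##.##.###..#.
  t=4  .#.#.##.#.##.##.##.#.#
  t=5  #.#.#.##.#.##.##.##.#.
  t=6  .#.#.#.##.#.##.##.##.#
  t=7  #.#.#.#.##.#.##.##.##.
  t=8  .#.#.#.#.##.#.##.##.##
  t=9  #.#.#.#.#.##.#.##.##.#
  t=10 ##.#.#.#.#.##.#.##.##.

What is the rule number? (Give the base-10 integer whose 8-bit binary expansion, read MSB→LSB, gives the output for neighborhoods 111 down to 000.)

  nb ###: next=#  (t=0,i=13, bit7=1)
  nb ##.: next=#  (t=0,i=2, bit6=1)
  nb #.#: next=#  (t=0,i=3, bit5=1)
  nb #..: next=.  (t=0,i=17, bit4=0)
  nb .##: next=.  (t=0,i=1, bit3=0)
  nb .#.: next=.  (t=0,i=4, bit2=0)
  nb ..#: next=#  (t=0,i=0, bit1=1)
  nb ...: next=.  (t=0,i=18, bit0=0)
  bits 11100010 = 226

226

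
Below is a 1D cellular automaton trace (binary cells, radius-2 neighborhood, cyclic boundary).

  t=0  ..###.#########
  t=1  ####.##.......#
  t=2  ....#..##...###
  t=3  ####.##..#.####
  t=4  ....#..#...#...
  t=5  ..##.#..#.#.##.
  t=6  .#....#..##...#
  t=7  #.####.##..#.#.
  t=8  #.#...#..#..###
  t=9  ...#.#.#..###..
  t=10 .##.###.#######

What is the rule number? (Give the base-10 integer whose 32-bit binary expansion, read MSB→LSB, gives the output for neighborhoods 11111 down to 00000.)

  ##### -> .   bit 31 = 0  t=0,i=8
  ####. -> .   bit 30 = 0  t=0,i=13
  ###.# -> .   bit 29 = 0  t=0,i=4
  ###.. -> #   bit 28 = 1  t=0,i=14
  ##.## -> #   bit 27 = 1  t=0,i=5
  ##.#. -> .   bit 26 = 0  t=5,i=4
  ##..# -> #   bit 25 = 1  t=0,i=0
  ##... -> #   bit 24 = 1  t=1,i=7
  #.### -> #   bit 23 = 1  t=0,i=6
  #.##. -> .   bit 22 = 0  t=1,i=5
  #.#.# -> #   bit 21 = 1  t=5,i=10
  #.#.. -> .   bit 20 = 0  t=5,i=5
  #..## -> #   bit 19 = 1  t=0,i=1
  #..#. -> .   bit 18 = 0  t=3,i=8
  #...# -> .   bit 17 = 0  t=2,i=10
  #.... -> #   bit 16 = 1  t=1,i=8
  .#### -> .   bit 15 = 0  t=0,i=7
  .###. -> #   bit 14 = 1  t=0,i=3
  .##.# -> .   bit 13 = 0  t=5,i=3
  .##.. -> .   bit 12 = 0  t=1,i=6
  .#.## -> .   bit 11 = 0  t=3,i=10
  .#.#. -> #   bit 10 = 1  t=5,i=9
  .#..# -> #   bit 9 = 1  t=2,i=5
  .#... -> #   bit 8 = 1  t=4,i=8
  ..### -> #   bit 7 = 1  t=0,i=2
  ..##. -> .   bit 6 = 0  t=2,i=7
  ..#.# -> .   bit 5 = 0  t=3,i=9
  ..#.. -> .   bit 4 = 0  t=2,i=4
  ...## -> #   bit 3 = 1  t=1,i=13
  ...#. -> #   bit 2 = 1  t=2,i=3
  ....# -> #   bit 1 = 1  t=1,i=12
  ..... -> .   bit 0 = 0  t=1,i=9
  bits 00011011101010010100011110001110 = 464078734

464078734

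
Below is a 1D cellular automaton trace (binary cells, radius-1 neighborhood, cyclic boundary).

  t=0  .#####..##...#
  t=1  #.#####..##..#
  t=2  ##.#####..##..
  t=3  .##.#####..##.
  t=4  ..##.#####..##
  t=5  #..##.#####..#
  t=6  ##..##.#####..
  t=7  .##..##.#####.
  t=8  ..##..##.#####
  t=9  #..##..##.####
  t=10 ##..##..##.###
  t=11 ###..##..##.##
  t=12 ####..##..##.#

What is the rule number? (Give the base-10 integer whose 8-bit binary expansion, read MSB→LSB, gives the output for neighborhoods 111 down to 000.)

  ###|#  b7=1 t=0,i=2
  ##.|#  b6=1 t=0,i=5
  #.#|#  b5=1 t=0,i=0
  #..|#  b4=1 t=0,i=6
  .##|.  b3=0 t=0,i=1
  .#.|#  b2=1 t=0,i=13
  ..#|.  b1=0 t=0,i=7
  ...|.  b0=0 t=0,i=11
  bits 11110100 = 244

244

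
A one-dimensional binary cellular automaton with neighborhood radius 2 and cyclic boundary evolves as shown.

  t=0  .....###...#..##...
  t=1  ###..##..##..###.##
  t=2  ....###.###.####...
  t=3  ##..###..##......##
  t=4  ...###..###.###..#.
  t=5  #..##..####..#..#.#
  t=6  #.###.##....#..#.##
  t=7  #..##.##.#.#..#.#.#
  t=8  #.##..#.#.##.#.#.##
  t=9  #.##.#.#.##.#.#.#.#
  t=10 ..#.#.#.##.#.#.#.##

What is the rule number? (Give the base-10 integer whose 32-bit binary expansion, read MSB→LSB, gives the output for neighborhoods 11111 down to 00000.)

  [31] ##### => .  t=1,i=0
  [30] ####. => .  t=1,i=1
  [29] ###.# => #  t=1,i=15
  [28] ###.. => .  t=0,i=7
  [27] ##.## => .  t=1,i=16
  [26] ##.#. => #  t=7,i=8
  [25] ##..# => .  t=1,i=3
  [24] ##... => .  t=0,i=8
  [23] #.### => .  t=1,i=17
  [22] #.##. => #  t=5,i=18
  [21] #.#.# => .  t=7,i=9
  [20] #.#.. => #  t=7,i=11
  [19] #..## => #  t=0,i=13
  [18] #..#. => #  t=4,i=16
  [17] #...# => #  t=0,i=9
  [16] #.... => #  t=0,i=17
  [15] .#### => .  t=1,i=18
  [14] .###. => #  t=0,i=6
  [13] .##.# => .  t=7,i=4
  [12] .##.. => #  t=0,i=15
  [11] .#.## => #  t=5,i=17
  [10] .#.#. => #  t=7,i=10
  [9] .#..# => .  t=0,i=12
  [8] .#... => #  t=4,i=18
  [7] ..### => #  t=0,i=5
  [6] ..##. => #  t=0,i=14
  [5] ..#.# => .  t=5,i=16
  [4] ..#.. => .  t=0,i=11
  [3] ...## => .  t=0,i=4
  [2] ...#. => #  t=0,i=10
  [1] ....# => .  t=0,i=3
  [0] ..... => #  t=0,i=0
  bits 00100100010111110101110111000101 = 610229701

610229701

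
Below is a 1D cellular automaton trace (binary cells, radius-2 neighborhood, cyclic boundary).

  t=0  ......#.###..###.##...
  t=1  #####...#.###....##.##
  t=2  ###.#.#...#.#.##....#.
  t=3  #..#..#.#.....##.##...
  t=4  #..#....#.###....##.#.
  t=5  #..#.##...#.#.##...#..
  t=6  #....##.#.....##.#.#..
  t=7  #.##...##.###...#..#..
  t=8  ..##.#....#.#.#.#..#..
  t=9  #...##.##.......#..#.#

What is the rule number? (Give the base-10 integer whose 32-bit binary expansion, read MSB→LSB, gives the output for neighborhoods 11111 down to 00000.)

2530938899

  nb #####: next=#  (t=1,i=0, bit31=1)
  nb ####.: next=.  (t=1,i=3, bit30=0)
  nb ###.#: next=.  (t=0,i=15, bit29=0)
  nb ###..: next=#  (t=0,i=10, bit28=1)
  nb ##.##: next=.  (t=0,i=16, bit27=0)
  nb ##.#.: next=#  (t=2,i=3, bit26=1)
  nb ##..#: next=#  (t=0,i=11, bit25=1)
  nb ##...: next=.  (t=0,i=19, bit24=0)
  nb #.###: next=#  (t=0,i=8, bit23=1)
  nb #.##.: next=#  (t=0,i=17, bit22=1)
  nb #.#.#: next=.  (t=2,i=4, bit21=0)
  nb #.#..: next=#  (t=2,i=6, bit20=1)
  nb #..##: next=#  (t=0,i=12, bit19=1)
  nb #..#.: next=.  (t=3,i=2, bit18=0)
  nb #...#: next=#  (t=1,i=6, bit17=1)
  nb #....: next=#  (t=0,i=20, bit16=1)
  nb .####: next=.  (t=1,i=21, bit15=0)
  nb .###.: next=.  (t=0,i=9, bit14=0)
  nb .##.#: next=.  (t=1,i=18, bit13=0)
  nb .##..: next=#  (t=0,i=18, bit12=1)
  nb .#.##: next=.  (t=0,i=7, bit11=0)
  nb .#.#.: next=.  (t=2,i=5, bit10=0)
  nb .#..#: next=.  (t=3,i=1, bit9=0)
  nb .#...: next=.  (t=2,i=7, bit8=0)
  nb ..###: next=.  (t=0,i=13, bit7=0)
  nb ..##.: next=.  (t=1,i=17, bit6=0)
  nb ..#.#: next=.  (t=0,i=6, bit5=0)
  nb ..#..: next=#  (t=3,i=0, bit4=1)
  nb ...##: next=.  (t=1,i=16, bit3=0)
  nb ...#.: next=.  (t=0,i=5, bit2=0)
  nb ....#: next=#  (t=0,i=4, bit1=1)
  nb .....: next=#  (t=0,i=0, bit0=1)
  bits 10010110110110110001000000010011 = 2530938899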